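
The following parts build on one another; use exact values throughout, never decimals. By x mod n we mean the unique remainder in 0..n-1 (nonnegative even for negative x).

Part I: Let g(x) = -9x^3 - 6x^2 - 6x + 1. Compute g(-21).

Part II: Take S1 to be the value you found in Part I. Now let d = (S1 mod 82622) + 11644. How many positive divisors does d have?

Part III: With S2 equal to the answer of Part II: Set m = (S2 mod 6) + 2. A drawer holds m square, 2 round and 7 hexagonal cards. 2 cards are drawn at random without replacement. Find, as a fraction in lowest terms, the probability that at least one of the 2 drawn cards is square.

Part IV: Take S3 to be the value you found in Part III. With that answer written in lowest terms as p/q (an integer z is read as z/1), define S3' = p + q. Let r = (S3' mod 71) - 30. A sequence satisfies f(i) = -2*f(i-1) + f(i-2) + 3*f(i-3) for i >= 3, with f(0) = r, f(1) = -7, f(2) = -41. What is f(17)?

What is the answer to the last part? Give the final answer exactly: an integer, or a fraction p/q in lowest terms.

-155353

Part I: -9*(-21)^3 - 6*(-21)^2 - 6*(-21)^1 + 1 = (83349) + (-2646) + (126) + (1) = 80830; answer 80830
Part II: S1 = 80830; d = 92474; 92474 = 2 * 46237; number of divisors = (1+1) * (1+1) = 4; answer 4
Part III: S2 = 4; m = 6; total draws C(15,2) = 105; complement C(9,2) = 36; favorable 105 - 36 = 69; P = 23/35; answer 23/35
Part IV: S3 = 23/35; threaded value p + q = 58; r = 28; f(3) = -2*(-41) + 1*(-7) + 3*(28) = 159; iterating: f(3)=159, f(4)=-380, f(5)=796, f(6)=-1495, f(7)=2646, f(8)=-4399, f(9)=6959, f(10)=-10379, f(11)=14520, f(12)=-18542, f(13)=20467, f(14)=-15916, f(15)=-3327, f(16)=52139, f(17)=-155353; answer -155353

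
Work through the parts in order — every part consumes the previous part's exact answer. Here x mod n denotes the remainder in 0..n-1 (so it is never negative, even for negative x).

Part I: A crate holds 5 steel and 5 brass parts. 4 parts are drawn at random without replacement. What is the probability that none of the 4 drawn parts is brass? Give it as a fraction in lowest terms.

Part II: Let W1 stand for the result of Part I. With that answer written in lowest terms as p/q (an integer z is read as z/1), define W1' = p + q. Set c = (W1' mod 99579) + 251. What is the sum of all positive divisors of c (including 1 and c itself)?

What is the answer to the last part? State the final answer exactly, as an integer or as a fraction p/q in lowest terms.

684

Part I: total draws C(10,4) = 210; favorable C(5,4) = 5; P = 1/42; answer 1/42
Part II: W1 = 1/42; threaded value p + q = 43; c = 294; 294 = 2 * 3 * 7^2; sigma = (1 + 2) * (1 + 3) * (1 + 7 + 49) = 3 * 4 * 57 = 684; answer 684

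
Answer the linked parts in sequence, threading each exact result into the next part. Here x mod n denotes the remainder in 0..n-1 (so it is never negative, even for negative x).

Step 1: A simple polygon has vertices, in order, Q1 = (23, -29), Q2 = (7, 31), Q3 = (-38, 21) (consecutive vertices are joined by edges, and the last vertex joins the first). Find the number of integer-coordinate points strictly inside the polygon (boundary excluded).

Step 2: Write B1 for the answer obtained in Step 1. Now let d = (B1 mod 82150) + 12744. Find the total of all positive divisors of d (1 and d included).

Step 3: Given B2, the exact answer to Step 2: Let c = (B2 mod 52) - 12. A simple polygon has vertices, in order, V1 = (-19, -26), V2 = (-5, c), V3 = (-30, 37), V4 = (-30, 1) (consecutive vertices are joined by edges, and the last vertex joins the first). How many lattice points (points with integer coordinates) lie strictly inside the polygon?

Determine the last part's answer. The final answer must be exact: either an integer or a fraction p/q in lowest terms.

Step 1: cross terms: (23*31 - 7*-29)=916, (7*21 - -38*31)=1325, (-38*-29 - 23*21)=619; twice the area = |2860| = 2860; area = 1430; boundary points = 4 + 5 + 1 = 10; strictly interior points = area - boundary/2 + 1 = 1426; answer 1426
Step 2: B1 = 1426; d = 14170; 14170 = 2 * 5 * 13 * 109; sigma = (1 + 2) * (1 + 5) * (1 + 13) * (1 + 109) = 3 * 6 * 14 * 110 = 27720; answer 27720
Step 3: B2 = 27720; c = -8; cross terms: (-19*-8 - -5*-26)=22, (-5*37 - -30*-8)=-425, (-30*1 - -30*37)=1080, (-30*-26 - -19*1)=799; twice the area = |1476| = 1476; area = 738; boundary points = 2 + 5 + 36 + 1 = 44; strictly interior points = area - boundary/2 + 1 = 717; answer 717

717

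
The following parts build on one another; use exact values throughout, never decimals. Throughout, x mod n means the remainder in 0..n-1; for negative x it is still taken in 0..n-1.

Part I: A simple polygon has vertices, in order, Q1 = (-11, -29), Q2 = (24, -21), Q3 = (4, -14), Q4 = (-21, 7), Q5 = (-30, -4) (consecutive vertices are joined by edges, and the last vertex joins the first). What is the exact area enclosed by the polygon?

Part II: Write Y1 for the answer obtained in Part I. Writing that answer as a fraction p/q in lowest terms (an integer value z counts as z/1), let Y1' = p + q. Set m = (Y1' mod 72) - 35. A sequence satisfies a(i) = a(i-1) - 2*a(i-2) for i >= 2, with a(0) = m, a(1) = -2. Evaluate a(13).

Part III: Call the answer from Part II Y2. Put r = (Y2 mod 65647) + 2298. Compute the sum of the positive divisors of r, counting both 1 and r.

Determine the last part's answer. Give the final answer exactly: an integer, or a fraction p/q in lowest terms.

9072

Part I: cross terms: (-11*-21 - 24*-29)=927, (24*-14 - 4*-21)=-252, (4*7 - -21*-14)=-266, (-21*-4 - -30*7)=294, (-30*-29 - -11*-4)=826; twice the area = |1529| = 1529; area = 1529/2; answer 1529/2
Part II: Y1 = 1529/2; threaded value p + q = 1531; m = -16; a(2) = 1*(-2) - 2*(-16) = 30; iterating: a(2)=30, a(3)=34, a(4)=-26, a(5)=-94, a(6)=-42, a(7)=146, a(8)=230, a(9)=-62, a(10)=-522, a(11)=-398, a(12)=646, a(13)=1442; answer 1442
Part III: Y2 = 1442; r = 3740; 3740 = 2^2 * 5 * 11 * 17; sigma = (1 + 2 + 4) * (1 + 5) * (1 + 11) * (1 + 17) = 7 * 6 * 12 * 18 = 9072; answer 9072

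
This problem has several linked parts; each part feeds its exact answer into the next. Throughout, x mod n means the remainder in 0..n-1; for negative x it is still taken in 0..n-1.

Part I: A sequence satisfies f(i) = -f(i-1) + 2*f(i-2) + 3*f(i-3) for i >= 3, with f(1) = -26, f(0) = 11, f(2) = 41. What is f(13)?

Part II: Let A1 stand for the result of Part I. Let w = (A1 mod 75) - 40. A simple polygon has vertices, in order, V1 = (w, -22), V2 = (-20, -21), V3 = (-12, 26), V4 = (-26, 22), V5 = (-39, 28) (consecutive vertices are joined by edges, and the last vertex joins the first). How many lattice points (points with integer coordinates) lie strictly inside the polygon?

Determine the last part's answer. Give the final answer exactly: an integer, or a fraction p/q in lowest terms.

Part I: f(3) = -1*(41) + 2*(-26) + 3*(11) = -60; iterating: f(3)=-60, f(4)=64, f(5)=-61, f(6)=9, f(7)=61, f(8)=-226, f(9)=375, f(10)=-644, f(11)=716, f(12)=-879, f(13)=379; answer 379
Part II: A1 = 379; w = -36; cross terms: (-36*-21 - -20*-22)=316, (-20*26 - -12*-21)=-772, (-12*22 - -26*26)=412, (-26*28 - -39*22)=130, (-39*-22 - -36*28)=1866; twice the area = |1952| = 1952; area = 976; boundary points = 1 + 1 + 2 + 1 + 1 = 6; strictly interior points = area - boundary/2 + 1 = 974; answer 974

974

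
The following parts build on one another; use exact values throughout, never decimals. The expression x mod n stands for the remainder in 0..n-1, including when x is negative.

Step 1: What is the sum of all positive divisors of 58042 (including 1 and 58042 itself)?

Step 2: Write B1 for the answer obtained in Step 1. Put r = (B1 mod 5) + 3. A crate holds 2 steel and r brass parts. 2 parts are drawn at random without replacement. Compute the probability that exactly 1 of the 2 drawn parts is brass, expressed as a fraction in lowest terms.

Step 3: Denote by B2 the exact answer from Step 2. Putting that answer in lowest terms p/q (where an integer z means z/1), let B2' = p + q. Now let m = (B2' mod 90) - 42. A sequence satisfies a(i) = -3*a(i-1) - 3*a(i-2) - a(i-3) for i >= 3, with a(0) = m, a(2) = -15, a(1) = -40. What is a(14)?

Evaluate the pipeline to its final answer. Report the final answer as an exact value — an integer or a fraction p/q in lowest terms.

Step 1: 58042 = 2 * 29021; sigma = (1 + 2) * (1 + 29021) = 3 * 29022 = 87066; answer 87066
Step 2: B1 = 87066; r = 4; total draws C(6,2) = 15; favorable C(4,1)*C(2,1) = 8; P = 8/15; answer 8/15
Step 3: B2 = 8/15; threaded value p + q = 23; m = -19; a(3) = -3*(-15) - 3*(-40) - 1*(-19) = 184; iterating: a(3)=184, a(4)=-467, a(5)=864, a(6)=-1375, a(7)=2000, a(8)=-2739, a(9)=3592, a(10)=-4559, a(11)=5640, a(12)=-6835, a(13)=8144, a(14)=-9567; answer -9567

-9567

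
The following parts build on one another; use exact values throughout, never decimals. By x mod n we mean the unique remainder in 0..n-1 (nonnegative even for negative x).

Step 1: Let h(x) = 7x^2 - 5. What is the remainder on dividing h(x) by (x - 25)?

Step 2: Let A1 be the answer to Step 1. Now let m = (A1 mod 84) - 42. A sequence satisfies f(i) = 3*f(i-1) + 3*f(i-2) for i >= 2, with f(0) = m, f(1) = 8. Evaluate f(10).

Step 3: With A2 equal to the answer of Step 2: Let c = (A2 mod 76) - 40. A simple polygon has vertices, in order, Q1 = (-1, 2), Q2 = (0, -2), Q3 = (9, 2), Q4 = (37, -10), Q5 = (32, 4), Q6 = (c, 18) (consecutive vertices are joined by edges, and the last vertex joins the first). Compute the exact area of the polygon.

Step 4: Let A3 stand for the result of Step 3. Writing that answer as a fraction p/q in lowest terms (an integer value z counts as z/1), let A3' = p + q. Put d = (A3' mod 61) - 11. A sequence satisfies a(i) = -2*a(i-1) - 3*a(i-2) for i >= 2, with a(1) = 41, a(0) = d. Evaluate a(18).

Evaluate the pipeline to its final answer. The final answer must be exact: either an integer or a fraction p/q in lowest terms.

Step 1: remainder = value at the root: 7*(25)^2 - 5 = (4375) + (-5) = 4370; answer 4370
Step 2: A1 = 4370; m = -40; f(2) = 3*(8) + 3*(-40) = -96; iterating: f(2)=-96, f(3)=-264, f(4)=-1080, f(5)=-4032, f(6)=-15336, f(7)=-58104, f(8)=-220320, f(9)=-835272, f(10)=-3166776; answer -3166776
Step 3: A2 = -3166776; c = 28; cross terms: (-1*-2 - 0*2)=2, (0*2 - 9*-2)=18, (9*-10 - 37*2)=-164, (37*4 - 32*-10)=468, (32*18 - 28*4)=464, (28*2 - -1*18)=74; twice the area = |862| = 862; area = 431; answer 431
Step 4: A3 = 431; threaded value p + q = 432; d = -6; a(2) = -2*(41) - 3*(-6) = -64; iterating: a(2)=-64, a(3)=5, a(4)=182, a(5)=-379, a(6)=212, a(7)=713, a(8)=-2062, a(9)=1985, a(10)=2216, a(11)=-10387, a(12)=14126, a(13)=2909, a(14)=-48196, a(15)=87665, a(16)=-30742, a(17)=-201511, a(18)=495248; answer 495248

495248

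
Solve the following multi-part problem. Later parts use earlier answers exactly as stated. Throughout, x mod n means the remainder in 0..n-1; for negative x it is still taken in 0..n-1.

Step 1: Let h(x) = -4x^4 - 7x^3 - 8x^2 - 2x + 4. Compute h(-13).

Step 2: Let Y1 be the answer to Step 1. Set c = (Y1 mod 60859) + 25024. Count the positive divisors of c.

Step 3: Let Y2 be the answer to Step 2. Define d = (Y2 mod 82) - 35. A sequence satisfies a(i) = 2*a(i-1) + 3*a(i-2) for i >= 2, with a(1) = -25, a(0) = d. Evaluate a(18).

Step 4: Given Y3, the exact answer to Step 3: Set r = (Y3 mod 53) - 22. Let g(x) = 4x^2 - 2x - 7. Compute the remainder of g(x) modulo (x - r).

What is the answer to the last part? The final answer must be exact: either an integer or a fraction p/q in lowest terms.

Step 1: -4*(-13)^4 - 7*(-13)^3 - 8*(-13)^2 - 2*(-13)^1 + 4 = (-114244) + (15379) + (-1352) + (26) + (4) = -100187; answer -100187
Step 2: Y1 = -100187; c = 46555; 46555 = 5 * 9311; number of divisors = (1+1) * (1+1) = 4; answer 4
Step 3: Y2 = 4; d = -31; a(2) = 2*(-25) + 3*(-31) = -143; iterating: a(2)=-143, a(3)=-361, a(4)=-1151, a(5)=-3385, a(6)=-10223, a(7)=-30601, a(8)=-91871, a(9)=-275545, a(10)=-826703, a(11)=-2480041, a(12)=-7440191, a(13)=-22320505, a(14)=-66961583, a(15)=-200884681, a(16)=-602654111, a(17)=-1807962265, a(18)=-5423886863; answer -5423886863
Step 4: Y3 = -5423886863; r = -21; remainder = value at the root: 4*(-21)^2 - 2*(-21)^1 - 7 = (1764) + (42) + (-7) = 1799; answer 1799

1799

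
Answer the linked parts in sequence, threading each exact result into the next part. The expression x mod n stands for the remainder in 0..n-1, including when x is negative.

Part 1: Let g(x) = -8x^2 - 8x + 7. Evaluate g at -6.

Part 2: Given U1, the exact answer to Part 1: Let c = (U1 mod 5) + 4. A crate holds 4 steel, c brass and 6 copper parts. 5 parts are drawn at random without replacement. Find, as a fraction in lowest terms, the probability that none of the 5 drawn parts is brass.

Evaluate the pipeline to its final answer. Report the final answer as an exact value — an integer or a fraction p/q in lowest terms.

3/52

Part 1: -8*(-6)^2 - 8*(-6)^1 + 7 = (-288) + (48) + (7) = -233; answer -233
Part 2: U1 = -233; c = 6; total draws C(16,5) = 4368; favorable C(10,5) = 252; P = 3/52; answer 3/52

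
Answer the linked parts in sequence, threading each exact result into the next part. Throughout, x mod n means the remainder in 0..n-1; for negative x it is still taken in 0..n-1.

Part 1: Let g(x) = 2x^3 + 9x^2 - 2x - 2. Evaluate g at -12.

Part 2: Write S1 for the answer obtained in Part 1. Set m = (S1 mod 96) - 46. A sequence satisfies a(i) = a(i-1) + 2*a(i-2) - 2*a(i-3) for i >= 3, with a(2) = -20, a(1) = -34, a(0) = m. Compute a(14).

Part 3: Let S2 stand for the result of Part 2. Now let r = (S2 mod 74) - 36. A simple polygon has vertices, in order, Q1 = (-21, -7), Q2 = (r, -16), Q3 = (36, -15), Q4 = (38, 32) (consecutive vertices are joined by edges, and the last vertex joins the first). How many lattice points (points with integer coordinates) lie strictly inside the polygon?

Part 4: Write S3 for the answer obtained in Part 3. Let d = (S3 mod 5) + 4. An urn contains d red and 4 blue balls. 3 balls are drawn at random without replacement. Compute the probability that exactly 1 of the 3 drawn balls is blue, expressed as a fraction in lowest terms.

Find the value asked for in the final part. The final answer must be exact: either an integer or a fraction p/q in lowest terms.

Part 1: 2*(-12)^3 + 9*(-12)^2 - 2*(-12)^1 - 2 = (-3456) + (1296) + (24) + (-2) = -2138; answer -2138
Part 2: S1 = -2138; m = 24; a(3) = 1*(-20) + 2*(-34) - 2*(24) = -136; iterating: a(3)=-136, a(4)=-108, a(5)=-340, a(6)=-284, a(7)=-748, a(8)=-636, a(9)=-1564, a(10)=-1340, a(11)=-3196, a(12)=-2748, a(13)=-6460, a(14)=-5564; answer -5564
Part 3: S2 = -5564; r = 24; cross terms: (-21*-16 - 24*-7)=504, (24*-15 - 36*-16)=216, (36*32 - 38*-15)=1722, (38*-7 - -21*32)=406; twice the area = |2848| = 2848; area = 1424; boundary points = 9 + 1 + 1 + 1 = 12; strictly interior points = area - boundary/2 + 1 = 1419; answer 1419
Part 4: S3 = 1419; d = 8; total draws C(12,3) = 220; favorable C(4,1)*C(8,2) = 112; P = 28/55; answer 28/55

28/55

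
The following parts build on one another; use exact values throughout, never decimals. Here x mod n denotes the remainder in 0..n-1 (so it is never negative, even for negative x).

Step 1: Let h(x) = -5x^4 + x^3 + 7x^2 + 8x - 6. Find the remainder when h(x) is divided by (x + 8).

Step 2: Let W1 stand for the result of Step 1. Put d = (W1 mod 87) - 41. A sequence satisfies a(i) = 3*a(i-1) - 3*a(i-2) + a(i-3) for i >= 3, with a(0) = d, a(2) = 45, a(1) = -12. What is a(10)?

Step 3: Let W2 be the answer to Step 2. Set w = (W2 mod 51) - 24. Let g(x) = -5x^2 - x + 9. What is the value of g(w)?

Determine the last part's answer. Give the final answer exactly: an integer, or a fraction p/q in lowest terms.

-1593

Step 1: remainder = value at the root: -5*(-8)^4 + 1*(-8)^3 + 7*(-8)^2 + 8*(-8)^1 - 6 = (-20480) + (-512) + (448) + (-64) + (-6) = -20614; answer -20614
Step 2: W1 = -20614; d = -36; a(3) = 3*(45) - 3*(-12) + 1*(-36) = 135; iterating: a(3)=135, a(4)=258, a(5)=414, a(6)=603, a(7)=825, a(8)=1080, a(9)=1368, a(10)=1689; answer 1689
Step 3: W2 = 1689; w = -18; -5*(-18)^2 - 1*(-18)^1 + 9 = (-1620) + (18) + (9) = -1593; answer -1593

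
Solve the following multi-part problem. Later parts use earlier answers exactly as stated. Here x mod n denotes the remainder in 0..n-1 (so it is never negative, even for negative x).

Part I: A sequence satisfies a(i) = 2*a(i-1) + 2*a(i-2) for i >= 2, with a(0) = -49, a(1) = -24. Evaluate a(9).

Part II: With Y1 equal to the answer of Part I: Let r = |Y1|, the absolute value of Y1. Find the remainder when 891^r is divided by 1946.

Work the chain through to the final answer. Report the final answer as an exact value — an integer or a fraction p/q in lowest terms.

Part I: a(2) = 2*(-24) + 2*(-49) = -146; iterating: a(2)=-146, a(3)=-340, a(4)=-972, a(5)=-2624, a(6)=-7192, a(7)=-19632, a(8)=-53648, a(9)=-146560; answer -146560
Part II: Y1 = -146560; r = 146560; squarings mod 1946: 891^1=891, 891^2=1859, 891^4=1731, 891^8=1467, 891^16=1759, 891^32=1887, 891^64=1535, 891^128=1565, 891^256=1157, 891^512=1747, 891^1024=681, 891^2048=613, 891^4096=191, 891^8192=1453, 891^16384=1745, 891^32768=1481, 891^65536=219, 891^131072=1257; 891^146560 = 891^128 * 891^1024 * 891^2048 * 891^4096 * 891^8192 * 891^131072 = 1731 (mod 1946); answer 1731

1731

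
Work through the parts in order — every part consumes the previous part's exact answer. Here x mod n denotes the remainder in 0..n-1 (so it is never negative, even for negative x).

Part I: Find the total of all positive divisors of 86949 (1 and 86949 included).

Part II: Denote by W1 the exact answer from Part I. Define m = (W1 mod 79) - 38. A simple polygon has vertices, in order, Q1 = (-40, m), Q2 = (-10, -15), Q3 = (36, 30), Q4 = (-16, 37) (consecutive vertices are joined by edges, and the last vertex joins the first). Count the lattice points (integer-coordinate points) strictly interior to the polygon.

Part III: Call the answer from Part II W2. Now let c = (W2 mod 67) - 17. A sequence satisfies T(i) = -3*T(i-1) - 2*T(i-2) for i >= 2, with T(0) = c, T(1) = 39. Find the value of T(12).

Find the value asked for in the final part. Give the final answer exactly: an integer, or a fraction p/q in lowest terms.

Part I: 86949 = 3^2 * 9661; sigma = (1 + 3 + 9) * (1 + 9661) = 13 * 9662 = 125606; answer 125606
Part II: W1 = 125606; m = 37; cross terms: (-40*-15 - -10*37)=970, (-10*30 - 36*-15)=240, (36*37 - -16*30)=1812, (-16*37 - -40*37)=888; twice the area = |3910| = 3910; area = 1955; boundary points = 2 + 1 + 1 + 24 = 28; strictly interior points = area - boundary/2 + 1 = 1942; answer 1942
Part III: W2 = 1942; c = 49; T(2) = -3*(39) - 2*(49) = -215; iterating: T(2)=-215, T(3)=567, T(4)=-1271, T(5)=2679, T(6)=-5495, T(7)=11127, T(8)=-22391, T(9)=44919, T(10)=-89975, T(11)=180087, T(12)=-360311; answer -360311

-360311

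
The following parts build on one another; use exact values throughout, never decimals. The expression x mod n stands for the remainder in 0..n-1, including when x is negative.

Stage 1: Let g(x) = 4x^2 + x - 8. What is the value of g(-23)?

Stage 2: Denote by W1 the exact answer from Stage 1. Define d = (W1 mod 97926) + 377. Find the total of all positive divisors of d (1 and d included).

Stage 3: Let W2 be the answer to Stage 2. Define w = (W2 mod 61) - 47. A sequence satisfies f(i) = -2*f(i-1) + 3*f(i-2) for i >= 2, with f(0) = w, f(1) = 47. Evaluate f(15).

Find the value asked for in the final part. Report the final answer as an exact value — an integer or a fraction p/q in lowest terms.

Stage 1: 4*(-23)^2 + 1*(-23)^1 - 8 = (2116) + (-23) + (-8) = 2085; answer 2085
Stage 2: W1 = 2085; d = 2462; 2462 = 2 * 1231; sigma = (1 + 2) * (1 + 1231) = 3 * 1232 = 3696; answer 3696
Stage 3: W2 = 3696; w = -11; f(2) = -2*(47) + 3*(-11) = -127; iterating: f(2)=-127, f(3)=395, f(4)=-1171, f(5)=3527, f(6)=-10567, f(7)=31715, f(8)=-95131, f(9)=285407, f(10)=-856207, f(11)=2568635, f(12)=-7705891, f(13)=23117687, f(14)=-69353047, f(15)=208059155; answer 208059155

208059155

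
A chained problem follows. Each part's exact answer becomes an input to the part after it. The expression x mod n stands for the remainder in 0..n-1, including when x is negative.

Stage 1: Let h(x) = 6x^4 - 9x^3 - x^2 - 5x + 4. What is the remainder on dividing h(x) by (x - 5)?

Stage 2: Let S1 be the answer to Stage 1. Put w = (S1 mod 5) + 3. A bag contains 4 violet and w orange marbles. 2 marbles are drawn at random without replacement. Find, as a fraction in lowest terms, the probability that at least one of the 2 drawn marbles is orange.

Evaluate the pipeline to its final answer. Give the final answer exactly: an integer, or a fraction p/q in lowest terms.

49/55

Stage 1: remainder = value at the root: 6*(5)^4 - 9*(5)^3 - 1*(5)^2 - 5*(5)^1 + 4 = (3750) + (-1125) + (-25) + (-25) + (4) = 2579; answer 2579
Stage 2: S1 = 2579; w = 7; total draws C(11,2) = 55; complement C(4,2) = 6; favorable 55 - 6 = 49; P = 49/55; answer 49/55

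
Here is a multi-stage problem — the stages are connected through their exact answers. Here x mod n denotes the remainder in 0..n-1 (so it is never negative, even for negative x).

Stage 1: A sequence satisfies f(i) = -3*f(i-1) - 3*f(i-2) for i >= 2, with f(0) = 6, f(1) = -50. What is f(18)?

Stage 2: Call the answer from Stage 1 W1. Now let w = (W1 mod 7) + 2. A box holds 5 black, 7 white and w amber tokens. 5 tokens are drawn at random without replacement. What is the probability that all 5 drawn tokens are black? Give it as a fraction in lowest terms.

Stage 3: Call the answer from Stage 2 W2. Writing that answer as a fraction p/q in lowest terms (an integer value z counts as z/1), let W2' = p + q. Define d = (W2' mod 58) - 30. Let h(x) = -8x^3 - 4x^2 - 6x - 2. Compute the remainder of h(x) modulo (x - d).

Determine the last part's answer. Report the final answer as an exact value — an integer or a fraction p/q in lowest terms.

10228

Stage 1: f(2) = -3*(-50) - 3*(6) = 132; iterating: f(2)=132, f(3)=-246, f(4)=342, f(5)=-288, f(6)=-162, f(7)=1350, f(8)=-3564, f(9)=6642, f(10)=-9234, f(11)=7776, f(12)=4374, f(13)=-36450, f(14)=96228, f(15)=-179334, f(16)=249318, f(17)=-209952, f(18)=-118098; answer -118098
Stage 2: W1 = -118098; w = 8; total draws C(20,5) = 15504; favorable C(5,5) = 1; P = 1/15504; answer 1/15504
Stage 3: W2 = 1/15504; threaded value p + q = 15505; d = -11; remainder = value at the root: -8*(-11)^3 - 4*(-11)^2 - 6*(-11)^1 - 2 = (10648) + (-484) + (66) + (-2) = 10228; answer 10228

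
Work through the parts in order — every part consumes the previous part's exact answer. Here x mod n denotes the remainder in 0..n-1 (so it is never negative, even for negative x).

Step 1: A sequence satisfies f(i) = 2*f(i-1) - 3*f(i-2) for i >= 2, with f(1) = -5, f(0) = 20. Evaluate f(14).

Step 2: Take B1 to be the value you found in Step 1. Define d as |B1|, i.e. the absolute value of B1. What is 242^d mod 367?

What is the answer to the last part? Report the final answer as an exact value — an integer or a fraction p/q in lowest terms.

Step 1: f(2) = 2*(-5) - 3*(20) = -70; iterating: f(2)=-70, f(3)=-125, f(4)=-40, f(5)=295, f(6)=710, f(7)=535, f(8)=-1060, f(9)=-3725, f(10)=-4270, f(11)=2635, f(12)=18080, f(13)=28255, f(14)=2270; answer 2270
Step 2: B1 = 2270; d = 2270; squarings mod 367: 242^1=242, 242^2=211, 242^4=114, 242^8=151, 242^16=47, 242^32=7, 242^64=49, 242^128=199, 242^256=332, 242^512=124, 242^1024=329, 242^2048=343; 242^2270 = 242^2 * 242^4 * 242^8 * 242^16 * 242^64 * 242^128 * 242^2048 = 338 (mod 367); answer 338

338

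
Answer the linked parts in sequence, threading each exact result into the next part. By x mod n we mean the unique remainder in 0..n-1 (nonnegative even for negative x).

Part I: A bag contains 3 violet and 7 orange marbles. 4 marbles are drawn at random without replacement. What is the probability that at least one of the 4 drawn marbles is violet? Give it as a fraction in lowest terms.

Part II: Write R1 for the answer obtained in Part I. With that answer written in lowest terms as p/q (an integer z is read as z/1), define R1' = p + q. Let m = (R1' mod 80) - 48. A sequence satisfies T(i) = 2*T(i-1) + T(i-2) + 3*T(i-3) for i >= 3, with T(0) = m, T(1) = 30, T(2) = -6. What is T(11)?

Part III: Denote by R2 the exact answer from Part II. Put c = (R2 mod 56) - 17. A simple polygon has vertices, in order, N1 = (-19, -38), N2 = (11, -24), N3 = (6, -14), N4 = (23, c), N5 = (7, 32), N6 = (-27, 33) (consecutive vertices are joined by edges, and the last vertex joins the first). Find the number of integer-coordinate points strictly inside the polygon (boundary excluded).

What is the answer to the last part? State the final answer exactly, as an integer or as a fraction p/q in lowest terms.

Part I: total draws C(10,4) = 210; complement C(7,4) = 35; favorable 210 - 35 = 175; P = 5/6; answer 5/6
Part II: R1 = 5/6; threaded value p + q = 11; m = -37; T(3) = 2*(-6) + 1*(30) + 3*(-37) = -93; iterating: T(3)=-93, T(4)=-102, T(5)=-315, T(6)=-1011, T(7)=-2643, T(8)=-7242, T(9)=-20160, T(10)=-55491, T(11)=-152868; answer -152868
Part III: R2 = -152868; c = -5; cross terms: (-19*-24 - 11*-38)=874, (11*-14 - 6*-24)=-10, (6*-5 - 23*-14)=292, (23*32 - 7*-5)=771, (7*33 - -27*32)=1095, (-27*-38 - -19*33)=1653; twice the area = |4675| = 4675; area = 4675/2; boundary points = 2 + 5 + 1 + 1 + 1 + 1 = 11; strictly interior points = area - boundary/2 + 1 = 2333; answer 2333

2333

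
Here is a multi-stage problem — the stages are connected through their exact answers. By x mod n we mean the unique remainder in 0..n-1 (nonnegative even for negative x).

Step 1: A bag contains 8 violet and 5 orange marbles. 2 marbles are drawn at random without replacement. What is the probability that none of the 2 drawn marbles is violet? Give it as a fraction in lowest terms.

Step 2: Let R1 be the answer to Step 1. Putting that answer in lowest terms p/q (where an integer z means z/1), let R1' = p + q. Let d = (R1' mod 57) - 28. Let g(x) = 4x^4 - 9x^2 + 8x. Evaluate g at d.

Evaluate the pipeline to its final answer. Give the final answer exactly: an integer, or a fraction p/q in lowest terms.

259968

Step 1: total draws C(13,2) = 78; favorable C(5,2) = 10; P = 5/39; answer 5/39
Step 2: R1 = 5/39; threaded value p + q = 44; d = 16; 4*(16)^4 - 9*(16)^2 + 8*(16)^1 = (262144) + (-2304) + (128) = 259968; answer 259968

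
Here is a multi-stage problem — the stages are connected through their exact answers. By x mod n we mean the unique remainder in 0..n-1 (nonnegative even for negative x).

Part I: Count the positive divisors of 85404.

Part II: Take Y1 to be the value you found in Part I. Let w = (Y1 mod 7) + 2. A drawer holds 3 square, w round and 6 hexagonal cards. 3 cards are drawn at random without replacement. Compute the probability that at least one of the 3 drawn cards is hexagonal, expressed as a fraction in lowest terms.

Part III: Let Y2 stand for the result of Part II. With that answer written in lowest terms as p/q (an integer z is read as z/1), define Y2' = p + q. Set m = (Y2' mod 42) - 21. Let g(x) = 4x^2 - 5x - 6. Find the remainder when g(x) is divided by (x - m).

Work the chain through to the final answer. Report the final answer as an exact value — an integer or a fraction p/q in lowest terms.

15

Part I: 85404 = 2^2 * 3 * 11 * 647; number of divisors = (2+1) * (1+1) * (1+1) * (1+1) = 24; answer 24
Part II: Y1 = 24; w = 5; total draws C(14,3) = 364; complement C(8,3) = 56; favorable 364 - 56 = 308; P = 11/13; answer 11/13
Part III: Y2 = 11/13; threaded value p + q = 24; m = 3; remainder = value at the root: 4*(3)^2 - 5*(3)^1 - 6 = (36) + (-15) + (-6) = 15; answer 15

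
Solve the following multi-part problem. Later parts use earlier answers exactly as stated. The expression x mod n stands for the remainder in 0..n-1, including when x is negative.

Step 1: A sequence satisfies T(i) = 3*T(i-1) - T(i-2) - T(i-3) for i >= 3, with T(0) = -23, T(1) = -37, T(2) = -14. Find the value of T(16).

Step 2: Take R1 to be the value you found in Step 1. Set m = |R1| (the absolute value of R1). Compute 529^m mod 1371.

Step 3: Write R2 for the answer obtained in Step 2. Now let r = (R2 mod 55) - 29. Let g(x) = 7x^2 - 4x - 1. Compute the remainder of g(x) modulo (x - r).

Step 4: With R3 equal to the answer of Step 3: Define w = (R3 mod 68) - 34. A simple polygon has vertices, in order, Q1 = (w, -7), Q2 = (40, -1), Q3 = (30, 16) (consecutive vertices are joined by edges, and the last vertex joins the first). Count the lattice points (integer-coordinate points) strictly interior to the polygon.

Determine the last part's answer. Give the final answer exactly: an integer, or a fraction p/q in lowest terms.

Step 1: T(3) = 3*(-14) - 1*(-37) - 1*(-23) = 18; iterating: T(3)=18, T(4)=105, T(5)=311, T(6)=810, T(7)=2014, T(8)=4921, T(9)=11939, T(10)=28882, T(11)=69786, T(12)=168537, T(13)=406943, T(14)=982506, T(15)=2372038, T(16)=5726665; answer 5726665
Step 2: R1 = 5726665; m = 5726665; squarings mod 1371: 529^1=529, 529^2=157, 529^4=1342, 529^8=841, 529^16=1216, 529^32=718, 529^64=28, 529^128=784, 529^256=448, 529^512=538, 529^1024=163, 529^2048=520, 529^4096=313, 529^8192=628, 529^16384=907, 529^32768=49, 529^65536=1030, 529^131072=1117, 529^262144=79, 529^524288=757, 529^1048576=1342, 529^2097152=841, 529^4194304=1216; 529^5726665 = 529^1 * 529^8 * 529^64 * 529^128 * 529^256 * 529^8192 * 529^16384 * 529^65536 * 529^131072 * 529^262144 * 529^1048576 * 529^4194304 = 1240 (mod 1371); answer 1240
Step 3: R2 = 1240; r = 1; remainder = value at the root: 7*(1)^2 - 4*(1)^1 - 1 = (7) + (-4) + (-1) = 2; answer 2
Step 4: R3 = 2; w = -32; cross terms: (-32*-1 - 40*-7)=312, (40*16 - 30*-1)=670, (30*-7 - -32*16)=302; twice the area = |1284| = 1284; area = 642; boundary points = 6 + 1 + 1 = 8; strictly interior points = area - boundary/2 + 1 = 639; answer 639

639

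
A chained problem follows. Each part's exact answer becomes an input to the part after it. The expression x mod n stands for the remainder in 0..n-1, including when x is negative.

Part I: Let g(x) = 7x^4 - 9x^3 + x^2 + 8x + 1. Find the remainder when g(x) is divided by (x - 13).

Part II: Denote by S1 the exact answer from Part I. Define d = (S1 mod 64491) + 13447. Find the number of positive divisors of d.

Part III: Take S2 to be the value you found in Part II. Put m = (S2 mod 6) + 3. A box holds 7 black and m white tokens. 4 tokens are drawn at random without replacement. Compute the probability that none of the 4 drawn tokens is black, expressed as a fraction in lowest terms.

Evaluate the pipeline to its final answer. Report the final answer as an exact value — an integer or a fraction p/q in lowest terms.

1/99

Part I: remainder = value at the root: 7*(13)^4 - 9*(13)^3 + 1*(13)^2 + 8*(13)^1 + 1 = (199927) + (-19773) + (169) + (104) + (1) = 180428; answer 180428
Part II: S1 = 180428; d = 64893; 64893 = 3 * 97 * 223; number of divisors = (1+1) * (1+1) * (1+1) = 8; answer 8
Part III: S2 = 8; m = 5; total draws C(12,4) = 495; favorable C(5,4) = 5; P = 1/99; answer 1/99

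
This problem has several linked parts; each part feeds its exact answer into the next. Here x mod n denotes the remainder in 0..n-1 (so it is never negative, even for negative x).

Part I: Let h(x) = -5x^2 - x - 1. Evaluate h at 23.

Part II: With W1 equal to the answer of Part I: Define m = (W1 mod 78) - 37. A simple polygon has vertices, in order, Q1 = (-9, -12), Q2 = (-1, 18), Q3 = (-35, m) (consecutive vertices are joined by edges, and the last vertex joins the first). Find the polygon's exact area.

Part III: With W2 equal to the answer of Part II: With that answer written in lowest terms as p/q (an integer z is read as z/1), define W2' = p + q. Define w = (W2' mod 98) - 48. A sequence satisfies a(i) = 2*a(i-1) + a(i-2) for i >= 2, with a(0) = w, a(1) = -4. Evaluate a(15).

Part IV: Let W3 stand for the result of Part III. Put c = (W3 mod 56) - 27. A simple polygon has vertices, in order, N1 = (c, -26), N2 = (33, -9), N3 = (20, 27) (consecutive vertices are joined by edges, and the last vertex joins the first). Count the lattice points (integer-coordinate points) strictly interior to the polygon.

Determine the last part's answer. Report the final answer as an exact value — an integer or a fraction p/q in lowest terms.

Part I: -5*(23)^2 - 1*(23)^1 - 1 = (-2645) + (-23) + (-1) = -2669; answer -2669
Part II: W1 = -2669; m = 24; cross terms: (-9*18 - -1*-12)=-174, (-1*24 - -35*18)=606, (-35*-12 - -9*24)=636; twice the area = |1068| = 1068; area = 534; answer 534
Part III: W2 = 534; threaded value p + q = 535; w = -3; a(2) = 2*(-4) + 1*(-3) = -11; iterating: a(2)=-11, a(3)=-26, a(4)=-63, a(5)=-152, a(6)=-367, a(7)=-886, a(8)=-2139, a(9)=-5164, a(10)=-12467, a(11)=-30098, a(12)=-72663, a(13)=-175424, a(14)=-423511, a(15)=-1022446; answer -1022446
Part IV: W3 = -1022446; c = -25; cross terms: (-25*-9 - 33*-26)=1083, (33*27 - 20*-9)=1071, (20*-26 - -25*27)=155; twice the area = |2309| = 2309; area = 2309/2; boundary points = 1 + 1 + 1 = 3; strictly interior points = area - boundary/2 + 1 = 1154; answer 1154

1154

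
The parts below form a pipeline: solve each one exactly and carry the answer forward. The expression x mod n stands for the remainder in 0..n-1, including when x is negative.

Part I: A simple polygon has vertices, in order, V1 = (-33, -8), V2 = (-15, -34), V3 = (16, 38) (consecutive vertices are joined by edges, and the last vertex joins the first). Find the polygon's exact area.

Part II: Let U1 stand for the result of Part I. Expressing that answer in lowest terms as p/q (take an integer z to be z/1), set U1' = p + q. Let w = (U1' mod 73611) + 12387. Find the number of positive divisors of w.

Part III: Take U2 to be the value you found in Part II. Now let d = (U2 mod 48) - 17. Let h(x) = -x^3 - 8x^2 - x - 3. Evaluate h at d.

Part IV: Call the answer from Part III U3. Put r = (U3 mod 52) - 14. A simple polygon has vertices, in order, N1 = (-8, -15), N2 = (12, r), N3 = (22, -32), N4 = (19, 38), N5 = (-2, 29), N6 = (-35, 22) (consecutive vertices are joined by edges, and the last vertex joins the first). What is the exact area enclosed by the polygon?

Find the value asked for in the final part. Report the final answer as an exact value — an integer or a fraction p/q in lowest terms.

Part I: cross terms: (-33*-34 - -15*-8)=1002, (-15*38 - 16*-34)=-26, (16*-8 - -33*38)=1126; twice the area = |2102| = 2102; area = 1051; answer 1051
Part II: U1 = 1051; threaded value p + q = 1052; w = 13439; 13439 = 89 * 151; number of divisors = (1+1) * (1+1) = 4; answer 4
Part III: U2 = 4; d = -13; -1*(-13)^3 - 8*(-13)^2 - 1*(-13)^1 - 3 = (2197) + (-1352) + (13) + (-3) = 855; answer 855
Part IV: U3 = 855; r = 9; cross terms: (-8*9 - 12*-15)=108, (12*-32 - 22*9)=-582, (22*38 - 19*-32)=1444, (19*29 - -2*38)=627, (-2*22 - -35*29)=971, (-35*-15 - -8*22)=701; twice the area = |3269| = 3269; area = 3269/2; answer 3269/2

3269/2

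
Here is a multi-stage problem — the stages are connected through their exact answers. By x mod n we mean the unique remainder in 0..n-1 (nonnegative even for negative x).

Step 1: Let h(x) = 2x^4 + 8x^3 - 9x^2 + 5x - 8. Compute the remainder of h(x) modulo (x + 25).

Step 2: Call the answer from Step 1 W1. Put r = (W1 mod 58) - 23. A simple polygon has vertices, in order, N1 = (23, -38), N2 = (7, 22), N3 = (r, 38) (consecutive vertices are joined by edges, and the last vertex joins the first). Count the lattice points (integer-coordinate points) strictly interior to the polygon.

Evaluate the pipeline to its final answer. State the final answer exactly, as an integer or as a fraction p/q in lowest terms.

Step 1: remainder = value at the root: 2*(-25)^4 + 8*(-25)^3 - 9*(-25)^2 + 5*(-25)^1 - 8 = (781250) + (-125000) + (-5625) + (-125) + (-8) = 650492; answer 650492
Step 2: W1 = 650492; r = -1; cross terms: (23*22 - 7*-38)=772, (7*38 - -1*22)=288, (-1*-38 - 23*38)=-836; twice the area = |224| = 224; area = 112; boundary points = 4 + 8 + 4 = 16; strictly interior points = area - boundary/2 + 1 = 105; answer 105

105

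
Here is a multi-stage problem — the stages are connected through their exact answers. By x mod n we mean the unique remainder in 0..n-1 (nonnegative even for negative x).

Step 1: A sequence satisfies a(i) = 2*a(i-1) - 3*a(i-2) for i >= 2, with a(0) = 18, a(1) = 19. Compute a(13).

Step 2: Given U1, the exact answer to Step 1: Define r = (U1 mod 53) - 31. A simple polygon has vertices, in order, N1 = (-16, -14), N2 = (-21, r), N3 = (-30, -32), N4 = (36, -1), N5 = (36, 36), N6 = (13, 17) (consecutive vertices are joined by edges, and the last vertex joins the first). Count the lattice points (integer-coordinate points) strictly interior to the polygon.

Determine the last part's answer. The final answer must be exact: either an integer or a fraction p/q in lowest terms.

Step 1: a(2) = 2*(19) - 3*(18) = -16; iterating: a(2)=-16, a(3)=-89, a(4)=-130, a(5)=7, a(6)=404, a(7)=787, a(8)=362, a(9)=-1637, a(10)=-4360, a(11)=-3809, a(12)=5462, a(13)=22351; answer 22351
Step 2: U1 = 22351; r = 7; cross terms: (-16*7 - -21*-14)=-406, (-21*-32 - -30*7)=882, (-30*-1 - 36*-32)=1182, (36*36 - 36*-1)=1332, (36*17 - 13*36)=144, (13*-14 - -16*17)=90; twice the area = |3224| = 3224; area = 1612; boundary points = 1 + 3 + 1 + 37 + 1 + 1 = 44; strictly interior points = area - boundary/2 + 1 = 1591; answer 1591

1591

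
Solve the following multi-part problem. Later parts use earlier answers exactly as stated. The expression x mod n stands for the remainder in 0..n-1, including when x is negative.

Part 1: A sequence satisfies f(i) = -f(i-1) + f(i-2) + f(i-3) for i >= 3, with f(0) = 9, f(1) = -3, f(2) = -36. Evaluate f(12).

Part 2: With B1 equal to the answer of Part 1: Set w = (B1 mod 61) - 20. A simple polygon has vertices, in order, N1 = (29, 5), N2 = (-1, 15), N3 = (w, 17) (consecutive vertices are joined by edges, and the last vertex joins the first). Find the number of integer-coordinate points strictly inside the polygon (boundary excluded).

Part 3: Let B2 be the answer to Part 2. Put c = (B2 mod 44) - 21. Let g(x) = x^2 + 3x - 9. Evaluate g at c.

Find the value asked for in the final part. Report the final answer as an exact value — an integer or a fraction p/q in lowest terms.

-9

Part 1: f(3) = -1*(-36) + 1*(-3) + 1*(9) = 42; iterating: f(3)=42, f(4)=-81, f(5)=87, f(6)=-126, f(7)=132, f(8)=-171, f(9)=177, f(10)=-216, f(11)=222, f(12)=-261; answer -261
Part 2: B1 = -261; w = 24; cross terms: (29*15 - -1*5)=440, (-1*17 - 24*15)=-377, (24*5 - 29*17)=-373; twice the area = |-310| = 310; area = 155; boundary points = 10 + 1 + 1 = 12; strictly interior points = area - boundary/2 + 1 = 150; answer 150
Part 3: B2 = 150; c = -3; 1*(-3)^2 + 3*(-3)^1 - 9 = (9) + (-9) + (-9) = -9; answer -9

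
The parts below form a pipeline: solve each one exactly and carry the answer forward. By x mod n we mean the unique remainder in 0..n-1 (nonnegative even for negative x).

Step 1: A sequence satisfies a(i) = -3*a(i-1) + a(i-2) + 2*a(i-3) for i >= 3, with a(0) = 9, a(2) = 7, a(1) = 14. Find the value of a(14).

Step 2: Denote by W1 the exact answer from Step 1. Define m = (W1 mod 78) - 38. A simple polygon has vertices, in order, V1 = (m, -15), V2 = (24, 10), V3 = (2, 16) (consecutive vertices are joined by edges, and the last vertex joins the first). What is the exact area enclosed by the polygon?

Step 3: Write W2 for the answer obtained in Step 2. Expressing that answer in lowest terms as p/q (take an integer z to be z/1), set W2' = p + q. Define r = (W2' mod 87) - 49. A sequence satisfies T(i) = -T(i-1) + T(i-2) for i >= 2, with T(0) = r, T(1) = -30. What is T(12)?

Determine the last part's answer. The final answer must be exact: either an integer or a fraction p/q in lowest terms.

226

Step 1: a(3) = -3*(7) + 1*(14) + 2*(9) = 11; iterating: a(3)=11, a(4)=2, a(5)=19, a(6)=-33, a(7)=122, a(8)=-361, a(9)=1139, a(10)=-3534, a(11)=11019, a(12)=-34313, a(13)=106890, a(14)=-332945; answer -332945
Step 2: W1 = -332945; m = -1; cross terms: (-1*10 - 24*-15)=350, (24*16 - 2*10)=364, (2*-15 - -1*16)=-14; twice the area = |700| = 700; area = 350; answer 350
Step 3: W2 = 350; threaded value p + q = 351; r = -46; T(2) = -1*(-30) + 1*(-46) = -16; iterating: T(2)=-16, T(3)=-14, T(4)=-2, T(5)=-12, T(6)=10, T(7)=-22, T(8)=32, T(9)=-54, T(10)=86, T(11)=-140, T(12)=226; answer 226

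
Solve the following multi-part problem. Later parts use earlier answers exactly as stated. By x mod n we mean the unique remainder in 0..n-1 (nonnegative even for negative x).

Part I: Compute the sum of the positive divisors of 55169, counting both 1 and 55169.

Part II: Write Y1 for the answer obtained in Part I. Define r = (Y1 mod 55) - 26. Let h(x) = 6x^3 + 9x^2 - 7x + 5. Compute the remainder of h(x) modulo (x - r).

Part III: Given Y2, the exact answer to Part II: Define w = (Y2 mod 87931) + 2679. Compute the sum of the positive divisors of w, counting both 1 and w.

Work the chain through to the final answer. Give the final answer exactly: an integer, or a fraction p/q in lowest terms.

Part I: 55169 = 43 * 1283; sigma = (1 + 43) * (1 + 1283) = 44 * 1284 = 56496; answer 56496
Part II: Y1 = 56496; r = -15; remainder = value at the root: 6*(-15)^3 + 9*(-15)^2 - 7*(-15)^1 + 5 = (-20250) + (2025) + (105) + (5) = -18115; answer -18115
Part III: Y2 = -18115; w = 72495; 72495 = 3^4 * 5 * 179; sigma = (1 + 3 + 9 + 27 + 81) * (1 + 5) * (1 + 179) = 121 * 6 * 180 = 130680; answer 130680

130680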